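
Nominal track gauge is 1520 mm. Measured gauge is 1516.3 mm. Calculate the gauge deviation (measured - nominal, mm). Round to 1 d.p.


Deviation = measured - nominal
Deviation = 1516.3 - 1520
Deviation = -3.7 mm

-3.7


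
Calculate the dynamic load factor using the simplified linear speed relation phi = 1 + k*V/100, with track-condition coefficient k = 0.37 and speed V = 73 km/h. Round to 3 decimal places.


phi = 1 + k * V / 100
phi = 1 + 0.37 * 73 / 100
phi = 1 + 0.2701
phi = 1.270

1.270


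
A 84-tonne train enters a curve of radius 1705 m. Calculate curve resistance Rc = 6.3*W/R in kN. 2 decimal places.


Rc = 6.3 * W / R
Rc = 6.3 * 84 / 1705
Rc = 529.2 / 1705
Rc = 0.31 kN

0.31


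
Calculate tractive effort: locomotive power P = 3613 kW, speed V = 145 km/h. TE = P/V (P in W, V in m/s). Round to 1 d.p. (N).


Convert: P = 3613 kW = 3613000 W
V = 145 / 3.6 = 40.2778 m/s
TE = 3613000 / 40.2778
TE = 89702.1 N

89702.1


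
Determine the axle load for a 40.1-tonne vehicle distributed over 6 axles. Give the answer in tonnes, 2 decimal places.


Load per axle = total weight / number of axles
Load = 40.1 / 6
Load = 6.68 tonnes

6.68


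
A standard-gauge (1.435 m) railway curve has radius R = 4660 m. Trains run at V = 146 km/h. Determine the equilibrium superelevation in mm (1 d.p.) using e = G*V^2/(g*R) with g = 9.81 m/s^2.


Convert speed: V = 146 / 3.6 = 40.5556 m/s
Apply formula: e = 1.435 * 40.5556^2 / (9.81 * 4660)
e = 1.435 * 1644.7531 / 45714.6
e = 0.051629 m = 51.6 mm

51.6


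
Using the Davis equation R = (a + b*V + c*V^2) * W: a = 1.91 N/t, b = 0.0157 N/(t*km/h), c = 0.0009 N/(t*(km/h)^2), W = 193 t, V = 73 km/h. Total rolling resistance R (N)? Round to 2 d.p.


b*V = 0.0157 * 73 = 1.1461
c*V^2 = 0.0009 * 5329 = 4.7961
R_per_t = 1.91 + 1.1461 + 4.7961 = 7.8522 N/t
R_total = 7.8522 * 193 = 1515.47 N

1515.47


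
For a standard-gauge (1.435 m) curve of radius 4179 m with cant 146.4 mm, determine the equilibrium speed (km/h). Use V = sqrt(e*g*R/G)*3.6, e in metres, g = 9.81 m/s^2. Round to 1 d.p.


Convert cant: e = 146.4 mm = 0.1464 m
V_ms = sqrt(0.1464 * 9.81 * 4179 / 1.435)
V_ms = sqrt(4182.448039) = 64.6718 m/s
V = 64.6718 * 3.6 = 232.8 km/h

232.8


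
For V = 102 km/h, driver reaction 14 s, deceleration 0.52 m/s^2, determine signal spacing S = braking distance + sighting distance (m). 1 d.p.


V = 102 / 3.6 = 28.3333 m/s
Braking distance = 28.3333^2 / (2*0.52) = 771.9017 m
Sighting distance = 28.3333 * 14 = 396.6667 m
S = 771.9017 + 396.6667 = 1168.6 m

1168.6


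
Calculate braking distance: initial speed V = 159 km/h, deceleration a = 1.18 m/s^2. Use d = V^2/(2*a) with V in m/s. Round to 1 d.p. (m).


Convert speed: V = 159 / 3.6 = 44.1667 m/s
V^2 = 1950.6944
d = 1950.6944 / (2 * 1.18)
d = 1950.6944 / 2.36
d = 826.6 m

826.6


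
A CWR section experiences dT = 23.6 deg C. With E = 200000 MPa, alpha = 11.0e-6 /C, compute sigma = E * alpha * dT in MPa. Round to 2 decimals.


sigma = E * alpha * dT
sigma = 200000 * 11.0e-6 * 23.6
sigma = 2.2 * 23.6
sigma = 51.92 MPa

51.92


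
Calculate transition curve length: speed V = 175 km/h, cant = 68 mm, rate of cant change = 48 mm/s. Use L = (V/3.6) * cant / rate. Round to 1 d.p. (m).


Convert speed: V = 175 / 3.6 = 48.6111 m/s
L = 48.6111 * 68 / 48
L = 3305.5556 / 48
L = 68.9 m

68.9


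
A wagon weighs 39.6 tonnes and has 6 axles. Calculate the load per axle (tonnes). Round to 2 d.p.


Load per axle = total weight / number of axles
Load = 39.6 / 6
Load = 6.60 tonnes

6.60


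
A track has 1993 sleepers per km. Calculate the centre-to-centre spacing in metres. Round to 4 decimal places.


Spacing = 1000 m / number of sleepers
Spacing = 1000 / 1993
Spacing = 0.5018 m

0.5018


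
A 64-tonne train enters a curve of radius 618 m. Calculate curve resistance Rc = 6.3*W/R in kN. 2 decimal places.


Rc = 6.3 * W / R
Rc = 6.3 * 64 / 618
Rc = 403.2 / 618
Rc = 0.65 kN

0.65


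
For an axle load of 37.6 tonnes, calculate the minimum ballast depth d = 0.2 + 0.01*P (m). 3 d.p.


d = 0.2 + 0.01 * 37.6
d = 0.2 + 0.376
d = 0.576 m

0.576


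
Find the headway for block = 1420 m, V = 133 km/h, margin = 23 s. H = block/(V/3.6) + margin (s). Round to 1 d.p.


V = 133 / 3.6 = 36.9444 m/s
Block traversal time = 1420 / 36.9444 = 38.4361 s
Headway = 38.4361 + 23
Headway = 61.4 s

61.4


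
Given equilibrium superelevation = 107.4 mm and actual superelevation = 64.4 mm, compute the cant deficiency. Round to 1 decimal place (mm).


Cant deficiency = equilibrium cant - actual cant
CD = 107.4 - 64.4
CD = 43.0 mm

43.0


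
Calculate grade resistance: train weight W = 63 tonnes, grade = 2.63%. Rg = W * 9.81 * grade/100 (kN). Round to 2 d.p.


Rg = W * 9.81 * grade / 100
Rg = 63 * 9.81 * 2.63 / 100
Rg = 618.03 * 0.0263
Rg = 16.25 kN

16.25


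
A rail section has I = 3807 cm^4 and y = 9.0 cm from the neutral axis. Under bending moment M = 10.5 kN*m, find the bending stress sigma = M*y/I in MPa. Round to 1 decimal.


Convert units:
M = 10.5 kN*m = 10500000 N*mm
y = 9.0 cm = 90 mm
I = 3807 cm^4 = 38070000 mm^4
sigma = 10500000 * 90 / 38070000
sigma = 24.8 MPa

24.8


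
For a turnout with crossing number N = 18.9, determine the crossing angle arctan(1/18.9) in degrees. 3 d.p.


1/N = 1/18.9 = 0.05291
angle = arctan(0.05291) = 0.052861 rad
angle = 0.052861 * 180/pi = 3.029 degrees

3.029


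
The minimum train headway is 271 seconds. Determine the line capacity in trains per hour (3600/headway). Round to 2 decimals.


Capacity = 3600 / headway
Capacity = 3600 / 271
Capacity = 13.28 trains/hour

13.28


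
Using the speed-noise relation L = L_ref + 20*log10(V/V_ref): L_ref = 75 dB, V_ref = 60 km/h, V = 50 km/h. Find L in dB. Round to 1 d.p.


V/V_ref = 50 / 60 = 0.833333
log10(0.833333) = -0.079181
20 * -0.079181 = -1.5836
L = 75 + -1.5836 = 73.4 dB

73.4


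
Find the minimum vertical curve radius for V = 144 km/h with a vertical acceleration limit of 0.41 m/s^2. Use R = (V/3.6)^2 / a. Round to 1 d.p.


Convert speed: V = 144 / 3.6 = 40.0 m/s
V^2 = 1600.0 m^2/s^2
R_v = 1600.0 / 0.41
R_v = 3902.4 m

3902.4


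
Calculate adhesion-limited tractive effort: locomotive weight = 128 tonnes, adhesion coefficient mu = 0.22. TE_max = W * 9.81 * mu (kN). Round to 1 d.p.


TE_max = W * g * mu
TE_max = 128 * 9.81 * 0.22
TE_max = 1255.68 * 0.22
TE_max = 276.2 kN

276.2


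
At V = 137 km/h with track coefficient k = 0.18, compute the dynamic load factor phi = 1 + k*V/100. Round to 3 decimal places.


phi = 1 + k * V / 100
phi = 1 + 0.18 * 137 / 100
phi = 1 + 0.2466
phi = 1.247

1.247


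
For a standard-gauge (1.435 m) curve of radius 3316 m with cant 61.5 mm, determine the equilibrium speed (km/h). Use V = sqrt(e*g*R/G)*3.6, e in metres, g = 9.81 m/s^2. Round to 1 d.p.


Convert cant: e = 61.5 mm = 0.0615 m
V_ms = sqrt(0.0615 * 9.81 * 3316 / 1.435)
V_ms = sqrt(1394.141143) = 37.3382 m/s
V = 37.3382 * 3.6 = 134.4 km/h

134.4


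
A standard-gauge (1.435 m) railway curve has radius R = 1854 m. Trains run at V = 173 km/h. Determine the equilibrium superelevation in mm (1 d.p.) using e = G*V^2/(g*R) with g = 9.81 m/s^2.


Convert speed: V = 173 / 3.6 = 48.0556 m/s
Apply formula: e = 1.435 * 48.0556^2 / (9.81 * 1854)
e = 1.435 * 2309.3364 / 18187.74
e = 0.182205 m = 182.2 mm

182.2


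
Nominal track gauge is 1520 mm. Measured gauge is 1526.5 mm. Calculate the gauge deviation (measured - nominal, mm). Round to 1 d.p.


Deviation = measured - nominal
Deviation = 1526.5 - 1520
Deviation = 6.5 mm

6.5


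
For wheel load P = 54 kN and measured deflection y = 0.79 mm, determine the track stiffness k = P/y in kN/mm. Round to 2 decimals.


Track stiffness k = P / y
k = 54 / 0.79
k = 68.35 kN/mm

68.35


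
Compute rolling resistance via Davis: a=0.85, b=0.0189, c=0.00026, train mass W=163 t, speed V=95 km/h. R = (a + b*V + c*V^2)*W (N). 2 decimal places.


b*V = 0.0189 * 95 = 1.7955
c*V^2 = 0.00026 * 9025 = 2.3465
R_per_t = 0.85 + 1.7955 + 2.3465 = 4.992 N/t
R_total = 4.992 * 163 = 813.70 N

813.70


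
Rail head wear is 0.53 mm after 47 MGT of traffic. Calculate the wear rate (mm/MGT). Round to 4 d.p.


Wear rate = total wear / cumulative tonnage
Rate = 0.53 / 47
Rate = 0.0113 mm/MGT

0.0113


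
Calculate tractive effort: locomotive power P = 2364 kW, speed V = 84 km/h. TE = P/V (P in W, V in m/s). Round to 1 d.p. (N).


Convert: P = 2364 kW = 2364000 W
V = 84 / 3.6 = 23.3333 m/s
TE = 2364000 / 23.3333
TE = 101314.3 N

101314.3


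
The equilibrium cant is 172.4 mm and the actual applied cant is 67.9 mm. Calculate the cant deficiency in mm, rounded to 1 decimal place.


Cant deficiency = equilibrium cant - actual cant
CD = 172.4 - 67.9
CD = 104.5 mm

104.5


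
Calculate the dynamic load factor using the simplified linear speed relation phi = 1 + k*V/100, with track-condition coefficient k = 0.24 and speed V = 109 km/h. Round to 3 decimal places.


phi = 1 + k * V / 100
phi = 1 + 0.24 * 109 / 100
phi = 1 + 0.2616
phi = 1.262

1.262


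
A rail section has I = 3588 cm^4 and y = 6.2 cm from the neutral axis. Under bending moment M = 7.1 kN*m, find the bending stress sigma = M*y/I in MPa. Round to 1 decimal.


Convert units:
M = 7.1 kN*m = 7100000 N*mm
y = 6.2 cm = 62 mm
I = 3588 cm^4 = 35880000 mm^4
sigma = 7100000 * 62 / 35880000
sigma = 12.3 MPa

12.3


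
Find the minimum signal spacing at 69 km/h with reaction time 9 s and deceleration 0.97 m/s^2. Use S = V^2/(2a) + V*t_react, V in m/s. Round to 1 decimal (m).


V = 69 / 3.6 = 19.1667 m/s
Braking distance = 19.1667^2 / (2*0.97) = 189.3614 m
Sighting distance = 19.1667 * 9 = 172.5 m
S = 189.3614 + 172.5 = 361.9 m

361.9


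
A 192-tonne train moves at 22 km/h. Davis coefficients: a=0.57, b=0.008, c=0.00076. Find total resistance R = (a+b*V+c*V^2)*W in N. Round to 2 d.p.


b*V = 0.008 * 22 = 0.176
c*V^2 = 0.00076 * 484 = 0.36784
R_per_t = 0.57 + 0.176 + 0.36784 = 1.11384 N/t
R_total = 1.11384 * 192 = 213.86 N

213.86


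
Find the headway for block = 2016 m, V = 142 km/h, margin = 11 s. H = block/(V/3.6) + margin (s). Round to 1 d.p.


V = 142 / 3.6 = 39.4444 m/s
Block traversal time = 2016 / 39.4444 = 51.1099 s
Headway = 51.1099 + 11
Headway = 62.1 s

62.1


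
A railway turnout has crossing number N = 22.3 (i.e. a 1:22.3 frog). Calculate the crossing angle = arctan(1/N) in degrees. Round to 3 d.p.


1/N = 1/22.3 = 0.044843
angle = arctan(0.044843) = 0.044813 rad
angle = 0.044813 * 180/pi = 2.568 degrees

2.568


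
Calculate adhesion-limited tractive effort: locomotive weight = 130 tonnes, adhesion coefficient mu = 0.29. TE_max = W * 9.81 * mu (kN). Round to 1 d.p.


TE_max = W * g * mu
TE_max = 130 * 9.81 * 0.29
TE_max = 1275.3 * 0.29
TE_max = 369.8 kN

369.8


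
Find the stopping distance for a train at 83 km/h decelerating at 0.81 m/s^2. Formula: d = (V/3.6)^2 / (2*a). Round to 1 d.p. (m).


Convert speed: V = 83 / 3.6 = 23.0556 m/s
V^2 = 531.5586
d = 531.5586 / (2 * 0.81)
d = 531.5586 / 1.62
d = 328.1 m

328.1


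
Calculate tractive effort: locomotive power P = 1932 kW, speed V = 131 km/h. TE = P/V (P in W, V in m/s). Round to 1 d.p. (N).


Convert: P = 1932 kW = 1932000 W
V = 131 / 3.6 = 36.3889 m/s
TE = 1932000 / 36.3889
TE = 53093.1 N

53093.1


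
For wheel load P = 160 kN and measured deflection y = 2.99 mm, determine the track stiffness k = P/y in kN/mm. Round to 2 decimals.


Track stiffness k = P / y
k = 160 / 2.99
k = 53.51 kN/mm

53.51


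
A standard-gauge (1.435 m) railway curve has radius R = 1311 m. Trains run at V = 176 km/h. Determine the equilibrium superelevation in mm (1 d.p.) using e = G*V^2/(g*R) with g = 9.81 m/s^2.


Convert speed: V = 176 / 3.6 = 48.8889 m/s
Apply formula: e = 1.435 * 48.8889^2 / (9.81 * 1311)
e = 1.435 * 2390.1235 / 12860.91
e = 0.266686 m = 266.7 mm

266.7


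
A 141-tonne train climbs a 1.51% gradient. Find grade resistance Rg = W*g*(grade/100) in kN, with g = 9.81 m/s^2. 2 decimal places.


Rg = W * 9.81 * grade / 100
Rg = 141 * 9.81 * 1.51 / 100
Rg = 1383.21 * 0.0151
Rg = 20.89 kN

20.89


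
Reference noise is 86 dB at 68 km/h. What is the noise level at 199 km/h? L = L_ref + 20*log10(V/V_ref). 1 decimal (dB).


V/V_ref = 199 / 68 = 2.926471
log10(2.926471) = 0.466344
20 * 0.466344 = 9.3269
L = 86 + 9.3269 = 95.3 dB

95.3


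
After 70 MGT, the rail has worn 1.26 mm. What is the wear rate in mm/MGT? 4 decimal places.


Wear rate = total wear / cumulative tonnage
Rate = 1.26 / 70
Rate = 0.0180 mm/MGT

0.0180


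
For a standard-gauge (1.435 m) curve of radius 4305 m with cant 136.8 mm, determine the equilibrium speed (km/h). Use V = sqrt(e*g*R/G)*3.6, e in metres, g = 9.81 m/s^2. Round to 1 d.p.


Convert cant: e = 136.8 mm = 0.1368 m
V_ms = sqrt(0.1368 * 9.81 * 4305 / 1.435)
V_ms = sqrt(4026.024) = 63.451 m/s
V = 63.451 * 3.6 = 228.4 km/h

228.4


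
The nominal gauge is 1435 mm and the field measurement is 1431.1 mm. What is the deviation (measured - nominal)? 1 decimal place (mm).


Deviation = measured - nominal
Deviation = 1431.1 - 1435
Deviation = -3.9 mm

-3.9


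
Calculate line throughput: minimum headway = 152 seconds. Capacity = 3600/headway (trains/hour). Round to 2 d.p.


Capacity = 3600 / headway
Capacity = 3600 / 152
Capacity = 23.68 trains/hour

23.68


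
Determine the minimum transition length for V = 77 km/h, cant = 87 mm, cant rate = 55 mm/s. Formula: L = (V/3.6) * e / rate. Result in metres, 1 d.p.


Convert speed: V = 77 / 3.6 = 21.3889 m/s
L = 21.3889 * 87 / 55
L = 1860.8333 / 55
L = 33.8 m

33.8


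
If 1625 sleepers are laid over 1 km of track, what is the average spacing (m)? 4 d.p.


Spacing = 1000 m / number of sleepers
Spacing = 1000 / 1625
Spacing = 0.6154 m

0.6154


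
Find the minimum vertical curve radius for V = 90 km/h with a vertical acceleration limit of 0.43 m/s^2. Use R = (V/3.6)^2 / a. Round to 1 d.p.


Convert speed: V = 90 / 3.6 = 25.0 m/s
V^2 = 625.0 m^2/s^2
R_v = 625.0 / 0.43
R_v = 1453.5 m

1453.5


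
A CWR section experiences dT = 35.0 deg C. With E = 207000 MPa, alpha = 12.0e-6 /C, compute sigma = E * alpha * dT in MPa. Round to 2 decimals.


sigma = E * alpha * dT
sigma = 207000 * 12.0e-6 * 35.0
sigma = 2.484 * 35.0
sigma = 86.94 MPa

86.94


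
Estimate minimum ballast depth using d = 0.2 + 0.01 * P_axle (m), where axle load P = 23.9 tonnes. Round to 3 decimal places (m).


d = 0.2 + 0.01 * 23.9
d = 0.2 + 0.239
d = 0.439 m

0.439


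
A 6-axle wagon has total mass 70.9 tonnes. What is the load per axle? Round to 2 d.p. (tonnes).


Load per axle = total weight / number of axles
Load = 70.9 / 6
Load = 11.82 tonnes

11.82


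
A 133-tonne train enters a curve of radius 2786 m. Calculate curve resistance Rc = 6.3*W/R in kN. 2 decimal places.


Rc = 6.3 * W / R
Rc = 6.3 * 133 / 2786
Rc = 837.9 / 2786
Rc = 0.30 kN

0.30


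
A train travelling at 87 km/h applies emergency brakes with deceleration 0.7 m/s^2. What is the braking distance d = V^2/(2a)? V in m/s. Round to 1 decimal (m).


Convert speed: V = 87 / 3.6 = 24.1667 m/s
V^2 = 584.0278
d = 584.0278 / (2 * 0.7)
d = 584.0278 / 1.4
d = 417.2 m

417.2


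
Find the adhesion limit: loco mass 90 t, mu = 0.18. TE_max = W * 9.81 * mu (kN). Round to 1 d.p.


TE_max = W * g * mu
TE_max = 90 * 9.81 * 0.18
TE_max = 882.9 * 0.18
TE_max = 158.9 kN

158.9


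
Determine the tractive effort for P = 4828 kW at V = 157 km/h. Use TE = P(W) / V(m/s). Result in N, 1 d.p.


Convert: P = 4828 kW = 4828000 W
V = 157 / 3.6 = 43.6111 m/s
TE = 4828000 / 43.6111
TE = 110705.7 N

110705.7


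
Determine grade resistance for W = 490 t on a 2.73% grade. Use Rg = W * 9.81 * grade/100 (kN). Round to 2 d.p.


Rg = W * 9.81 * grade / 100
Rg = 490 * 9.81 * 2.73 / 100
Rg = 4806.9 * 0.0273
Rg = 131.23 kN

131.23


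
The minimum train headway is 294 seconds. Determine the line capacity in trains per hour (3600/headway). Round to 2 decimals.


Capacity = 3600 / headway
Capacity = 3600 / 294
Capacity = 12.24 trains/hour

12.24


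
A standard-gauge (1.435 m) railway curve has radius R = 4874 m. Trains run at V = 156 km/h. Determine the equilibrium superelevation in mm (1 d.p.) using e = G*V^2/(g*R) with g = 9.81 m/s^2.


Convert speed: V = 156 / 3.6 = 43.3333 m/s
Apply formula: e = 1.435 * 43.3333^2 / (9.81 * 4874)
e = 1.435 * 1877.7778 / 47813.94
e = 0.056356 m = 56.4 mm

56.4


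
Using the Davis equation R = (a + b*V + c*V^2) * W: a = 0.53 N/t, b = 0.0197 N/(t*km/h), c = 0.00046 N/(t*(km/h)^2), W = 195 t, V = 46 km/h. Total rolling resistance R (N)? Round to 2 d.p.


b*V = 0.0197 * 46 = 0.9062
c*V^2 = 0.00046 * 2116 = 0.97336
R_per_t = 0.53 + 0.9062 + 0.97336 = 2.40956 N/t
R_total = 2.40956 * 195 = 469.86 N

469.86


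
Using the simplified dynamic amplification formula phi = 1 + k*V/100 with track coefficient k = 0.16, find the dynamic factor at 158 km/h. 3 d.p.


phi = 1 + k * V / 100
phi = 1 + 0.16 * 158 / 100
phi = 1 + 0.2528
phi = 1.253

1.253


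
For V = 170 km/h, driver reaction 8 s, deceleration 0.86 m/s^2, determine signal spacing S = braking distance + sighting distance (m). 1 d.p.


V = 170 / 3.6 = 47.2222 m/s
Braking distance = 47.2222^2 / (2*0.86) = 1296.4757 m
Sighting distance = 47.2222 * 8 = 377.7778 m
S = 1296.4757 + 377.7778 = 1674.3 m

1674.3


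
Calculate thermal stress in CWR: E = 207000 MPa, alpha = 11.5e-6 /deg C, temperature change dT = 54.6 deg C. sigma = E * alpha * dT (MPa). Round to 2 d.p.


sigma = E * alpha * dT
sigma = 207000 * 11.5e-6 * 54.6
sigma = 2.3805 * 54.6
sigma = 129.98 MPa

129.98


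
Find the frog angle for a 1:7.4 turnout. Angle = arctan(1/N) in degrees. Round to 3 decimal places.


1/N = 1/7.4 = 0.135135
angle = arctan(0.135135) = 0.134321 rad
angle = 0.134321 * 180/pi = 7.696 degrees

7.696


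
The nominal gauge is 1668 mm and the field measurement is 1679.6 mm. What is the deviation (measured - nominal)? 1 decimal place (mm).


Deviation = measured - nominal
Deviation = 1679.6 - 1668
Deviation = 11.6 mm

11.6


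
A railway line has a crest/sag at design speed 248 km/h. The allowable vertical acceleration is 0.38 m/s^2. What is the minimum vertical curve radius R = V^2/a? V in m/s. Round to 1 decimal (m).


Convert speed: V = 248 / 3.6 = 68.8889 m/s
V^2 = 4745.679 m^2/s^2
R_v = 4745.679 / 0.38
R_v = 12488.6 m

12488.6


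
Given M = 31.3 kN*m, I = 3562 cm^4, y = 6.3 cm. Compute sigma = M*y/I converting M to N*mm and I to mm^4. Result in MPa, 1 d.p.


Convert units:
M = 31.3 kN*m = 31300000 N*mm
y = 6.3 cm = 63 mm
I = 3562 cm^4 = 35620000 mm^4
sigma = 31300000 * 63 / 35620000
sigma = 55.4 MPa

55.4


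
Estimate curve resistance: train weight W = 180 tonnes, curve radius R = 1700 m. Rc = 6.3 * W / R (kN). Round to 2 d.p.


Rc = 6.3 * W / R
Rc = 6.3 * 180 / 1700
Rc = 1134.0 / 1700
Rc = 0.67 kN

0.67


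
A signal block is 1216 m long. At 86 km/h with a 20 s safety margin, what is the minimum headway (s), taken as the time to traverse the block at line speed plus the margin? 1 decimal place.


V = 86 / 3.6 = 23.8889 m/s
Block traversal time = 1216 / 23.8889 = 50.9023 s
Headway = 50.9023 + 20
Headway = 70.9 s

70.9


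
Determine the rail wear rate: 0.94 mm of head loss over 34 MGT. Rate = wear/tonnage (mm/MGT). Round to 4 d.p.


Wear rate = total wear / cumulative tonnage
Rate = 0.94 / 34
Rate = 0.0276 mm/MGT

0.0276


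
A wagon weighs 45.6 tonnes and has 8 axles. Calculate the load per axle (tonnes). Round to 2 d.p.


Load per axle = total weight / number of axles
Load = 45.6 / 8
Load = 5.70 tonnes

5.70


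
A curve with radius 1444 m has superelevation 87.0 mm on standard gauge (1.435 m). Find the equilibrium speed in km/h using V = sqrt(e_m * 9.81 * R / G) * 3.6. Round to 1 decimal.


Convert cant: e = 87.0 mm = 0.0870 m
V_ms = sqrt(0.0870 * 9.81 * 1444 / 1.435)
V_ms = sqrt(858.822774) = 29.3057 m/s
V = 29.3057 * 3.6 = 105.5 km/h

105.5


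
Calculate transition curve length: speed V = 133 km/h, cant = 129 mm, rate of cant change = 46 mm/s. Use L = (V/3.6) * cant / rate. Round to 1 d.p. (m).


Convert speed: V = 133 / 3.6 = 36.9444 m/s
L = 36.9444 * 129 / 46
L = 4765.8333 / 46
L = 103.6 m

103.6


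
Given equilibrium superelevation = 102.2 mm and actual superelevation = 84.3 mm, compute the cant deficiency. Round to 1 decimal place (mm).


Cant deficiency = equilibrium cant - actual cant
CD = 102.2 - 84.3
CD = 17.9 mm

17.9


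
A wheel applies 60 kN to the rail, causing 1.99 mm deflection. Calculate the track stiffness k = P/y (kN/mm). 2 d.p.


Track stiffness k = P / y
k = 60 / 1.99
k = 30.15 kN/mm

30.15


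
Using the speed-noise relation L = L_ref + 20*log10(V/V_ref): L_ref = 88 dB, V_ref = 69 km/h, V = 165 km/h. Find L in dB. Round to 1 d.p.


V/V_ref = 165 / 69 = 2.391304
log10(2.391304) = 0.378635
20 * 0.378635 = 7.5727
L = 88 + 7.5727 = 95.6 dB

95.6


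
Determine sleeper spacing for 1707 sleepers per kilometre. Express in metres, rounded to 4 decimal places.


Spacing = 1000 m / number of sleepers
Spacing = 1000 / 1707
Spacing = 0.5858 m

0.5858


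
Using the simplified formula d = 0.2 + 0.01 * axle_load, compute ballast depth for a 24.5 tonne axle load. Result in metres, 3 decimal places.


d = 0.2 + 0.01 * 24.5
d = 0.2 + 0.245
d = 0.445 m

0.445


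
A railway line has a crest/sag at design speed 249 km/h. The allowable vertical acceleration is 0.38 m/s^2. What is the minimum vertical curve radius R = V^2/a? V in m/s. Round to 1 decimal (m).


Convert speed: V = 249 / 3.6 = 69.1667 m/s
V^2 = 4784.0278 m^2/s^2
R_v = 4784.0278 / 0.38
R_v = 12589.5 m

12589.5


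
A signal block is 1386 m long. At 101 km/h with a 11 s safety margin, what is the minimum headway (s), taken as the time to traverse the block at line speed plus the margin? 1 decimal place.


V = 101 / 3.6 = 28.0556 m/s
Block traversal time = 1386 / 28.0556 = 49.402 s
Headway = 49.402 + 11
Headway = 60.4 s

60.4


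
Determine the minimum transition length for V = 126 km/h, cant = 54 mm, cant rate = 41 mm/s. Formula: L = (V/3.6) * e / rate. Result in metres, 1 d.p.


Convert speed: V = 126 / 3.6 = 35.0 m/s
L = 35.0 * 54 / 41
L = 1890.0 / 41
L = 46.1 m

46.1


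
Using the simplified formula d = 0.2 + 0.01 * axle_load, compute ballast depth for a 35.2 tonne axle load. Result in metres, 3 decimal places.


d = 0.2 + 0.01 * 35.2
d = 0.2 + 0.352
d = 0.552 m

0.552


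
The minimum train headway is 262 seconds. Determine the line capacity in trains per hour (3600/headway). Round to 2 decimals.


Capacity = 3600 / headway
Capacity = 3600 / 262
Capacity = 13.74 trains/hour

13.74


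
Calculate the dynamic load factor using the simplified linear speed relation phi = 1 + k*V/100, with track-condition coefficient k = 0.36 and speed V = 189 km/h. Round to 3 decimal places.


phi = 1 + k * V / 100
phi = 1 + 0.36 * 189 / 100
phi = 1 + 0.6804
phi = 1.680

1.680


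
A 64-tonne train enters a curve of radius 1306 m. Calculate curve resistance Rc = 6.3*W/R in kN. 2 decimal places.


Rc = 6.3 * W / R
Rc = 6.3 * 64 / 1306
Rc = 403.2 / 1306
Rc = 0.31 kN

0.31


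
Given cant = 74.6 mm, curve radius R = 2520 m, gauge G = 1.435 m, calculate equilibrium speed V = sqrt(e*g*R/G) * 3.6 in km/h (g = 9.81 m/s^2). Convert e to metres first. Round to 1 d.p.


Convert cant: e = 74.6 mm = 0.0746 m
V_ms = sqrt(0.0746 * 9.81 * 2520 / 1.435)
V_ms = sqrt(1285.157854) = 35.8491 m/s
V = 35.8491 * 3.6 = 129.1 km/h

129.1


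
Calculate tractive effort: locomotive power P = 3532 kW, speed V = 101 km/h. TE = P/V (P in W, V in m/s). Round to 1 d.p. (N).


Convert: P = 3532 kW = 3532000 W
V = 101 / 3.6 = 28.0556 m/s
TE = 3532000 / 28.0556
TE = 125893.1 N

125893.1


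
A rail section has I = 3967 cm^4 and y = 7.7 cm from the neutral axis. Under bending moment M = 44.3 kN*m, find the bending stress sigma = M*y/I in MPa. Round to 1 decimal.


Convert units:
M = 44.3 kN*m = 44300000 N*mm
y = 7.7 cm = 77 mm
I = 3967 cm^4 = 39670000 mm^4
sigma = 44300000 * 77 / 39670000
sigma = 86.0 MPa

86.0


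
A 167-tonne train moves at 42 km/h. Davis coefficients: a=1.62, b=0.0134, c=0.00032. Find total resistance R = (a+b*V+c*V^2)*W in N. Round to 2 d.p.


b*V = 0.0134 * 42 = 0.5628
c*V^2 = 0.00032 * 1764 = 0.56448
R_per_t = 1.62 + 0.5628 + 0.56448 = 2.74728 N/t
R_total = 2.74728 * 167 = 458.80 N

458.80


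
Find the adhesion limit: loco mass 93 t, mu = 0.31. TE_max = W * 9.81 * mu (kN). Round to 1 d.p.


TE_max = W * g * mu
TE_max = 93 * 9.81 * 0.31
TE_max = 912.33 * 0.31
TE_max = 282.8 kN

282.8


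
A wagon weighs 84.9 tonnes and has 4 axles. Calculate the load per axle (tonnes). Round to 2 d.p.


Load per axle = total weight / number of axles
Load = 84.9 / 4
Load = 21.23 tonnes

21.23


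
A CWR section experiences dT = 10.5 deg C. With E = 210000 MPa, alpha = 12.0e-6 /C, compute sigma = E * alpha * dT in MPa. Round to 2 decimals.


sigma = E * alpha * dT
sigma = 210000 * 12.0e-6 * 10.5
sigma = 2.52 * 10.5
sigma = 26.46 MPa

26.46


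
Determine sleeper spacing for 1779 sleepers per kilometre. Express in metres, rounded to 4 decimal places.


Spacing = 1000 m / number of sleepers
Spacing = 1000 / 1779
Spacing = 0.5621 m

0.5621


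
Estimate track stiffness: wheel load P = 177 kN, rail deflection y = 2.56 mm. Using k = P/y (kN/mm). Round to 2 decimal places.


Track stiffness k = P / y
k = 177 / 2.56
k = 69.14 kN/mm

69.14


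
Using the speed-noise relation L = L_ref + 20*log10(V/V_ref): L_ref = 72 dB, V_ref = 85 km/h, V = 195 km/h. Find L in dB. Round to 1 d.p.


V/V_ref = 195 / 85 = 2.294118
log10(2.294118) = 0.360616
20 * 0.360616 = 7.2123
L = 72 + 7.2123 = 79.2 dB

79.2


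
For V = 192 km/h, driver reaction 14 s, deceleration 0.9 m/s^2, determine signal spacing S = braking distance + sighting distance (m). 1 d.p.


V = 192 / 3.6 = 53.3333 m/s
Braking distance = 53.3333^2 / (2*0.9) = 1580.2469 m
Sighting distance = 53.3333 * 14 = 746.6667 m
S = 1580.2469 + 746.6667 = 2326.9 m

2326.9


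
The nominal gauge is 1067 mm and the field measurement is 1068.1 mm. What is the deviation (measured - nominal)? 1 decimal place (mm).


Deviation = measured - nominal
Deviation = 1068.1 - 1067
Deviation = 1.1 mm

1.1


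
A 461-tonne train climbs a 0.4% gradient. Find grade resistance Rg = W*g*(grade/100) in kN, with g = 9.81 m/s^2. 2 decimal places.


Rg = W * 9.81 * grade / 100
Rg = 461 * 9.81 * 0.4 / 100
Rg = 4522.41 * 0.004
Rg = 18.09 kN

18.09


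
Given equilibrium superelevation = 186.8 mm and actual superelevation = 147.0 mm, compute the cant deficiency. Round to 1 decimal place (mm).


Cant deficiency = equilibrium cant - actual cant
CD = 186.8 - 147.0
CD = 39.8 mm

39.8


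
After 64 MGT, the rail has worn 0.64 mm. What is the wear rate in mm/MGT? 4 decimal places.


Wear rate = total wear / cumulative tonnage
Rate = 0.64 / 64
Rate = 0.0100 mm/MGT

0.0100


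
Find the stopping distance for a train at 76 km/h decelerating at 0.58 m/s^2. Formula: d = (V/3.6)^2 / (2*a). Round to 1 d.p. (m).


Convert speed: V = 76 / 3.6 = 21.1111 m/s
V^2 = 445.679
d = 445.679 / (2 * 0.58)
d = 445.679 / 1.16
d = 384.2 m

384.2


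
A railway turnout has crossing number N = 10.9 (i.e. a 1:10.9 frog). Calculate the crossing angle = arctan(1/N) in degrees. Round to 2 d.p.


1/N = 1/10.9 = 0.091743
angle = arctan(0.091743) = 0.091487 rad
angle = 0.091487 * 180/pi = 5.24 degrees

5.24


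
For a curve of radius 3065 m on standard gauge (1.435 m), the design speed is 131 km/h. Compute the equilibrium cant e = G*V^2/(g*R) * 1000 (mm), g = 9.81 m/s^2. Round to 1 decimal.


Convert speed: V = 131 / 3.6 = 36.3889 m/s
Apply formula: e = 1.435 * 36.3889^2 / (9.81 * 3065)
e = 1.435 * 1324.1512 / 30067.65
e = 0.063196 m = 63.2 mm

63.2


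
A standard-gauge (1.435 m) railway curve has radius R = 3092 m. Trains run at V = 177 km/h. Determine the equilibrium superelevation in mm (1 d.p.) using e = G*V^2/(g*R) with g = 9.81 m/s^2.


Convert speed: V = 177 / 3.6 = 49.1667 m/s
Apply formula: e = 1.435 * 49.1667^2 / (9.81 * 3092)
e = 1.435 * 2417.3611 / 30332.52
e = 0.114363 m = 114.4 mm

114.4


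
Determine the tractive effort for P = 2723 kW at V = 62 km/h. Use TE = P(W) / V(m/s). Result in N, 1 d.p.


Convert: P = 2723 kW = 2723000 W
V = 62 / 3.6 = 17.2222 m/s
TE = 2723000 / 17.2222
TE = 158109.7 N

158109.7


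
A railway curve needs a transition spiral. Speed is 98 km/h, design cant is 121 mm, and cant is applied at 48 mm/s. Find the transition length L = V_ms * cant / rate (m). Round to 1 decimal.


Convert speed: V = 98 / 3.6 = 27.2222 m/s
L = 27.2222 * 121 / 48
L = 3293.8889 / 48
L = 68.6 m

68.6


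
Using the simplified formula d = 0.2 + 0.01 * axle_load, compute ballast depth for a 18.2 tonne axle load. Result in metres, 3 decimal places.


d = 0.2 + 0.01 * 18.2
d = 0.2 + 0.182
d = 0.382 m

0.382


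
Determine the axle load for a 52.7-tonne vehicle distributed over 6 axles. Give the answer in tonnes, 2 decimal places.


Load per axle = total weight / number of axles
Load = 52.7 / 6
Load = 8.78 tonnes

8.78


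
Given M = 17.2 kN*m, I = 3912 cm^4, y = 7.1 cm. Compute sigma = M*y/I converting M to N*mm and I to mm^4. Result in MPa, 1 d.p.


Convert units:
M = 17.2 kN*m = 17200000 N*mm
y = 7.1 cm = 71 mm
I = 3912 cm^4 = 39120000 mm^4
sigma = 17200000 * 71 / 39120000
sigma = 31.2 MPa

31.2


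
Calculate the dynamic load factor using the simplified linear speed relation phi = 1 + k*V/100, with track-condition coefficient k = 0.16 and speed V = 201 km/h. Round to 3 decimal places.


phi = 1 + k * V / 100
phi = 1 + 0.16 * 201 / 100
phi = 1 + 0.3216
phi = 1.322

1.322


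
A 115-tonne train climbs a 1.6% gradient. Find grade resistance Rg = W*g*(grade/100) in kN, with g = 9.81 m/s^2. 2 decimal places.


Rg = W * 9.81 * grade / 100
Rg = 115 * 9.81 * 1.6 / 100
Rg = 1128.15 * 0.016
Rg = 18.05 kN

18.05


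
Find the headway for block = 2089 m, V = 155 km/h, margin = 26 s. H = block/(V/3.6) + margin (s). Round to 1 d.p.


V = 155 / 3.6 = 43.0556 m/s
Block traversal time = 2089 / 43.0556 = 48.5187 s
Headway = 48.5187 + 26
Headway = 74.5 s

74.5


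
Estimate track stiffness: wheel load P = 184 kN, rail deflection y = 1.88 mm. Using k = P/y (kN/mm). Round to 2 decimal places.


Track stiffness k = P / y
k = 184 / 1.88
k = 97.87 kN/mm

97.87


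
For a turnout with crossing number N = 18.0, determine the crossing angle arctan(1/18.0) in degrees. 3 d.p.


1/N = 1/18.0 = 0.055556
angle = arctan(0.055556) = 0.055499 rad
angle = 0.055499 * 180/pi = 3.180 degrees

3.180


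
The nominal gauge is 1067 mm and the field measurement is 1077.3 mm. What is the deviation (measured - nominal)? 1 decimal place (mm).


Deviation = measured - nominal
Deviation = 1077.3 - 1067
Deviation = 10.3 mm

10.3


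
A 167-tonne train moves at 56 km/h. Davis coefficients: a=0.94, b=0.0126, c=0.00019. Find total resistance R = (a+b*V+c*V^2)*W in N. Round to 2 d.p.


b*V = 0.0126 * 56 = 0.7056
c*V^2 = 0.00019 * 3136 = 0.59584
R_per_t = 0.94 + 0.7056 + 0.59584 = 2.24144 N/t
R_total = 2.24144 * 167 = 374.32 N

374.32


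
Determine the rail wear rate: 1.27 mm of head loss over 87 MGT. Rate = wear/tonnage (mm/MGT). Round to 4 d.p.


Wear rate = total wear / cumulative tonnage
Rate = 1.27 / 87
Rate = 0.0146 mm/MGT

0.0146


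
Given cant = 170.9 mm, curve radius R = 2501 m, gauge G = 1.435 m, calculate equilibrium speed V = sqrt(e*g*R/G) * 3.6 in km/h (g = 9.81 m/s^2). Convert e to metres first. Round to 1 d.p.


Convert cant: e = 170.9 mm = 0.1709 m
V_ms = sqrt(0.1709 * 9.81 * 2501 / 1.435)
V_ms = sqrt(2921.950543) = 54.0551 m/s
V = 54.0551 * 3.6 = 194.6 km/h

194.6


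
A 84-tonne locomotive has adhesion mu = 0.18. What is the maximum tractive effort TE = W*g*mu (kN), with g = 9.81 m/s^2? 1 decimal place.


TE_max = W * g * mu
TE_max = 84 * 9.81 * 0.18
TE_max = 824.04 * 0.18
TE_max = 148.3 kN

148.3


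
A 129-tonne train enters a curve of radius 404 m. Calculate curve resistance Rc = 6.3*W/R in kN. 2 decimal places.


Rc = 6.3 * W / R
Rc = 6.3 * 129 / 404
Rc = 812.7 / 404
Rc = 2.01 kN

2.01


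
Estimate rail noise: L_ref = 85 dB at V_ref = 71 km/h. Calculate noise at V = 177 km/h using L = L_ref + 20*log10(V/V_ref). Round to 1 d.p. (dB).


V/V_ref = 177 / 71 = 2.492958
log10(2.492958) = 0.396715
20 * 0.396715 = 7.9343
L = 85 + 7.9343 = 92.9 dB

92.9


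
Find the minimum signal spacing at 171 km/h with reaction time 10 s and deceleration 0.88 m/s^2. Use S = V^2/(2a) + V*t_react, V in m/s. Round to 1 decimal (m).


V = 171 / 3.6 = 47.5 m/s
Braking distance = 47.5^2 / (2*0.88) = 1281.9602 m
Sighting distance = 47.5 * 10 = 475.0 m
S = 1281.9602 + 475.0 = 1757.0 m

1757.0


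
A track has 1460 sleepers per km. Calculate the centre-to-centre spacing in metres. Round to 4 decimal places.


Spacing = 1000 m / number of sleepers
Spacing = 1000 / 1460
Spacing = 0.6849 m

0.6849


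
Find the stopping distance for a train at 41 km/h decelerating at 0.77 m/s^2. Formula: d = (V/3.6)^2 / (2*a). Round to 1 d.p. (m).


Convert speed: V = 41 / 3.6 = 11.3889 m/s
V^2 = 129.7068
d = 129.7068 / (2 * 0.77)
d = 129.7068 / 1.54
d = 84.2 m

84.2


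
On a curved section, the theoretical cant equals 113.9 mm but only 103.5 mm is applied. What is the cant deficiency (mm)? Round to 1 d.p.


Cant deficiency = equilibrium cant - actual cant
CD = 113.9 - 103.5
CD = 10.4 mm

10.4


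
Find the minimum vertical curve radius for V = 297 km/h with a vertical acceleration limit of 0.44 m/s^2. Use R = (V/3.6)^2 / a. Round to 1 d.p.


Convert speed: V = 297 / 3.6 = 82.5 m/s
V^2 = 6806.25 m^2/s^2
R_v = 6806.25 / 0.44
R_v = 15468.8 m

15468.8


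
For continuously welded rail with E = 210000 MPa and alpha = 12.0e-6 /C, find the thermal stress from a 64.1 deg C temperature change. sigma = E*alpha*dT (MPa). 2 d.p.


sigma = E * alpha * dT
sigma = 210000 * 12.0e-6 * 64.1
sigma = 2.52 * 64.1
sigma = 161.53 MPa

161.53


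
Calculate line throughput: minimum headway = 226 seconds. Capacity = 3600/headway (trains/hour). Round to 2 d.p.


Capacity = 3600 / headway
Capacity = 3600 / 226
Capacity = 15.93 trains/hour

15.93


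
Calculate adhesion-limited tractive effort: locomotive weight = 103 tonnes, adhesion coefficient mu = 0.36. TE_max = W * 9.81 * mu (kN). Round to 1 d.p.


TE_max = W * g * mu
TE_max = 103 * 9.81 * 0.36
TE_max = 1010.43 * 0.36
TE_max = 363.8 kN

363.8


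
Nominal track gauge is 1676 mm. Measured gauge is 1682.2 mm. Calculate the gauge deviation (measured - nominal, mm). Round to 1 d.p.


Deviation = measured - nominal
Deviation = 1682.2 - 1676
Deviation = 6.2 mm

6.2


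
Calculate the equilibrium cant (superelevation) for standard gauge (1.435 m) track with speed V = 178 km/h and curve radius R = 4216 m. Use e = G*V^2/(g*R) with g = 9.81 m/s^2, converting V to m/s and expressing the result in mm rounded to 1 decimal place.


Convert speed: V = 178 / 3.6 = 49.4444 m/s
Apply formula: e = 1.435 * 49.4444^2 / (9.81 * 4216)
e = 1.435 * 2444.7531 / 41358.96
e = 0.084824 m = 84.8 mm

84.8


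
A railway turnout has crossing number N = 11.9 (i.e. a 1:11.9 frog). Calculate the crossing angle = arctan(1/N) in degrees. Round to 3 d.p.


1/N = 1/11.9 = 0.084034
angle = arctan(0.084034) = 0.083837 rad
angle = 0.083837 * 180/pi = 4.803 degrees

4.803


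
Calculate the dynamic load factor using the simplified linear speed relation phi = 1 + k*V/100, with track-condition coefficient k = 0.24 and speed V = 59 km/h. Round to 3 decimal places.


phi = 1 + k * V / 100
phi = 1 + 0.24 * 59 / 100
phi = 1 + 0.1416
phi = 1.142

1.142


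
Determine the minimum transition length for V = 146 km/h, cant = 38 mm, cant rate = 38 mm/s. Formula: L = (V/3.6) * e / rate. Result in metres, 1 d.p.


Convert speed: V = 146 / 3.6 = 40.5556 m/s
L = 40.5556 * 38 / 38
L = 1541.1111 / 38
L = 40.6 m

40.6


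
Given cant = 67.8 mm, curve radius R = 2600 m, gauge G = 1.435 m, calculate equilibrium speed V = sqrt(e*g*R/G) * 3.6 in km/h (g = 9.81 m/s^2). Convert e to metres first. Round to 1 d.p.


Convert cant: e = 67.8 mm = 0.0678 m
V_ms = sqrt(0.0678 * 9.81 * 2600 / 1.435)
V_ms = sqrt(1205.091847) = 34.7144 m/s
V = 34.7144 * 3.6 = 125.0 km/h

125.0


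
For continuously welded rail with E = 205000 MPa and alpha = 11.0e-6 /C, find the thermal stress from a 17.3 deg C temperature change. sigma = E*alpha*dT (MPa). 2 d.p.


sigma = E * alpha * dT
sigma = 205000 * 11.0e-6 * 17.3
sigma = 2.255 * 17.3
sigma = 39.01 MPa

39.01


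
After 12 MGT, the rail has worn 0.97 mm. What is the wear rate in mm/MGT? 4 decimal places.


Wear rate = total wear / cumulative tonnage
Rate = 0.97 / 12
Rate = 0.0808 mm/MGT

0.0808


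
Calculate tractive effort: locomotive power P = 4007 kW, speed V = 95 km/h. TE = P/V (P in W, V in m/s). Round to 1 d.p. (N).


Convert: P = 4007 kW = 4007000 W
V = 95 / 3.6 = 26.3889 m/s
TE = 4007000 / 26.3889
TE = 151844.2 N

151844.2


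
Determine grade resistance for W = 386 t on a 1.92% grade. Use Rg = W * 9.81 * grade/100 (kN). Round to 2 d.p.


Rg = W * 9.81 * grade / 100
Rg = 386 * 9.81 * 1.92 / 100
Rg = 3786.66 * 0.0192
Rg = 72.70 kN

72.70


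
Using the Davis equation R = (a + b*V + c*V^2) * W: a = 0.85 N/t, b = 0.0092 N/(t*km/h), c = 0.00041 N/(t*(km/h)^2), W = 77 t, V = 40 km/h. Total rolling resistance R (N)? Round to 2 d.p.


b*V = 0.0092 * 40 = 0.368
c*V^2 = 0.00041 * 1600 = 0.656
R_per_t = 0.85 + 0.368 + 0.656 = 1.874 N/t
R_total = 1.874 * 77 = 144.30 N

144.30


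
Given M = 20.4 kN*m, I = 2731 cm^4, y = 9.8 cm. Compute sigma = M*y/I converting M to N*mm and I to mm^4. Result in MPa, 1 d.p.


Convert units:
M = 20.4 kN*m = 20400000 N*mm
y = 9.8 cm = 98 mm
I = 2731 cm^4 = 27310000 mm^4
sigma = 20400000 * 98 / 27310000
sigma = 73.2 MPa

73.2


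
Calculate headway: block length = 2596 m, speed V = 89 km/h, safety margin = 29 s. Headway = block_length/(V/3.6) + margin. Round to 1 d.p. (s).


V = 89 / 3.6 = 24.7222 m/s
Block traversal time = 2596 / 24.7222 = 105.0067 s
Headway = 105.0067 + 29
Headway = 134.0 s

134.0


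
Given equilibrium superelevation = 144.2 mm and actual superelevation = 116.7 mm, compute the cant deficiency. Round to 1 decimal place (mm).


Cant deficiency = equilibrium cant - actual cant
CD = 144.2 - 116.7
CD = 27.5 mm

27.5


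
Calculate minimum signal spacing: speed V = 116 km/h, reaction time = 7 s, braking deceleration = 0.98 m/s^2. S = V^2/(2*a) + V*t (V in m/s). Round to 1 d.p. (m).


V = 116 / 3.6 = 32.2222 m/s
Braking distance = 32.2222^2 / (2*0.98) = 529.7304 m
Sighting distance = 32.2222 * 7 = 225.5556 m
S = 529.7304 + 225.5556 = 755.3 m

755.3


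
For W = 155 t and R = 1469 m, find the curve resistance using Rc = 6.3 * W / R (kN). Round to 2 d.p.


Rc = 6.3 * W / R
Rc = 6.3 * 155 / 1469
Rc = 976.5 / 1469
Rc = 0.66 kN

0.66


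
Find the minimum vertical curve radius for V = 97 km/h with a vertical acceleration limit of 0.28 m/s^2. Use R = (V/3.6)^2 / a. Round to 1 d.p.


Convert speed: V = 97 / 3.6 = 26.9444 m/s
V^2 = 726.0031 m^2/s^2
R_v = 726.0031 / 0.28
R_v = 2592.9 m

2592.9


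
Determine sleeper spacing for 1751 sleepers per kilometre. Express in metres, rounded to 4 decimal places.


Spacing = 1000 m / number of sleepers
Spacing = 1000 / 1751
Spacing = 0.5711 m

0.5711


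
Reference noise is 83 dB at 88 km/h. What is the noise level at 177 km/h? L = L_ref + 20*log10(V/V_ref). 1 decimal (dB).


V/V_ref = 177 / 88 = 2.011364
log10(2.011364) = 0.303491
20 * 0.303491 = 6.0698
L = 83 + 6.0698 = 89.1 dB

89.1
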